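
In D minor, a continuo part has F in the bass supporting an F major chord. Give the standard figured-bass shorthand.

F is the root of F major, so the chord is in root position.
A triad in root position is figured 5/3, conventionally abbreviated (no figures — root-position triad).

no figures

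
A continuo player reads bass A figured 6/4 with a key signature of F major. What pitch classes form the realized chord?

A fourth above A in this key is D.
A sixth above A in this key is F.
Together with the bass A, this spells D minor in second inversion.

A, D, F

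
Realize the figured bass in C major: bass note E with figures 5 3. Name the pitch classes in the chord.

A third above E in this key is G.
A fifth above E in this key is B.
Together with the bass E, this spells E minor in root position.

E, G, B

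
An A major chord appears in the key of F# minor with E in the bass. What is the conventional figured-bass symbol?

E is the fifth of A major, so the chord is in second inversion.
A triad in second inversion is figured 6/4, conventionally abbreviated 6/4.

6/4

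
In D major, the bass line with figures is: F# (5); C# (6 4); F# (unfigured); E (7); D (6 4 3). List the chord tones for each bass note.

F#, A, C# | C#, F#, A | F#, A, C# | E, G, B, D | D, F#, G, B

F# (5/3): F#, A, C#.
C# (6/4): C#, F#, A.
F# (5/3): F#, A, C#.
E (7/5/3): E, G, B, D.
D (6/4/3): D, F#, G, B.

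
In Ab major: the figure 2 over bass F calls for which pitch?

G

Counting 1 letter step above F lands on G; in Ab major, that letter is G.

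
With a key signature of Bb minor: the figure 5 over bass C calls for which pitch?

Counting 4 letter steps above C lands on G; in Bb minor, that letter is Gb.

Gb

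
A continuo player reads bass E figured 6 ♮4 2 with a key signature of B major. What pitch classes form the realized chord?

A second above E in this key is F#.
A fourth above E in this key is A#, made natural (A) by the ♮ figure.
A sixth above E in this key is C#.
Together with the bass E, this spells F# minor seventh in third inversion.

E, F#, A, C#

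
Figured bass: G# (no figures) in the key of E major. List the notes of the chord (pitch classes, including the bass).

An unfigured bass implies 5/3.
A third above G# in this key is B.
A fifth above G# in this key is D#.
Together with the bass G#, this spells G# minor in root position.

G#, B, D#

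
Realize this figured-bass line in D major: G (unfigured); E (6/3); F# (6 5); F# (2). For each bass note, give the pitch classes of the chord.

G (5/3): G, B, D.
E (6/3): E, G, C#.
F# (6/5/3): F#, A, C#, D.
F# (6/4/2): F#, G, B, D.

G, B, D | E, G, C# | F#, A, C#, D | F#, G, B, D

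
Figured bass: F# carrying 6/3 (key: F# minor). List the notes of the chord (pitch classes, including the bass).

F#, A, D

A third above F# in this key is A.
A sixth above F# in this key is D.
Together with the bass F#, this spells D major in first inversion.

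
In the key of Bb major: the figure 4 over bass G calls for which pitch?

Counting 3 letter steps above G lands on C; in Bb major, that letter is C.

C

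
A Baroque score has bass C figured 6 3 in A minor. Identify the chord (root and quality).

The figures 6 3 indicate a triad in first inversion.
In first inversion the root lies a sixth above the bass: a sixth above C in A minor is A.
The chord tones are C, E, A, giving A minor.

A minor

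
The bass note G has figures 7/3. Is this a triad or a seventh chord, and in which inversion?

seventh chord, root position

7/3 is shorthand for 7/5/3.
Intervals of 7/5/3 above the bass form a seventh chord; the bass is the root, so this is root position.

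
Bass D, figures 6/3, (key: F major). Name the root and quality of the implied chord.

Bb major

The figures 6/3 indicate a triad in first inversion.
In first inversion the root lies a sixth above the bass: a sixth above D in F major is Bb.
The chord tones are D, F, Bb, giving Bb major.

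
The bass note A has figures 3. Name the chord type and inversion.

3 is shorthand for 5/3.
Intervals of 5/3 above the bass form a triad; the bass is the root, so this is root position.

triad, root position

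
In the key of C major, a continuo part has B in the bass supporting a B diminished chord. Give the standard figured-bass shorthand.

no figures

B is the root of B diminished, so the chord is in root position.
A triad in root position is figured 5/3, conventionally abbreviated (no figures — root-position triad).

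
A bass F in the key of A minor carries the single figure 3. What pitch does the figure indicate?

Counting 2 letter steps above F lands on A; in A minor, that letter is A.

A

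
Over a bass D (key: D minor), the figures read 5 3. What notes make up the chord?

A third above D in this key is F.
A fifth above D in this key is A.
Together with the bass D, this spells D minor in root position.

D, F, A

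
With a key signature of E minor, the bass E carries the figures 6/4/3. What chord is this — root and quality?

A minor seventh

The figures 6/4/3 indicate a seventh chord in second inversion.
In second inversion the root lies a fourth above the bass: a fourth above E in E minor is A.
The chord tones are E, G, A, C, giving A minor seventh.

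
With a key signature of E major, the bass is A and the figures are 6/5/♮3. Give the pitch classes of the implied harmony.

A, C, E, F#

A third above A in this key is C#, made natural (C) by the ♮ figure.
A fifth above A in this key is E.
A sixth above A in this key is F#.
Together with the bass A, this spells F# half-diminished seventh in first inversion.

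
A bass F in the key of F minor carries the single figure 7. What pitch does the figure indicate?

Counting 6 letter steps above F lands on E; in F minor, that letter is Eb.

Eb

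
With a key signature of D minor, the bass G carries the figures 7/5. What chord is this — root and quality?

The figures 7/5 indicate a seventh chord in root position.
In root position the bass is the root, so the root is G.
The chord tones are G, Bb, D, F, giving G minor seventh.

G minor seventh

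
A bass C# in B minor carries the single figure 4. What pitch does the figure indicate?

F#

Counting 3 letter steps above C# lands on F; in B minor, that letter is F#.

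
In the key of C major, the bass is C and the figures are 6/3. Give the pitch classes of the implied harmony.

C, E, A

A third above C in this key is E.
A sixth above C in this key is A.
Together with the bass C, this spells A minor in first inversion.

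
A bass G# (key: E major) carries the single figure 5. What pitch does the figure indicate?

D#

Counting 4 letter steps above G# lands on D; in E major, that letter is D#.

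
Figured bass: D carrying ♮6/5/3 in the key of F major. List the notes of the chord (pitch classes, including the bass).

D, F, A, B

A third above D in this key is F.
A fifth above D in this key is A.
A sixth above D in this key is Bb, made natural (B) by the ♮ figure.
Together with the bass D, this spells B half-diminished seventh in first inversion.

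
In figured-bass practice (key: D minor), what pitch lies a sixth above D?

Counting 5 letter steps above D lands on B; in D minor, that letter is Bb.

Bb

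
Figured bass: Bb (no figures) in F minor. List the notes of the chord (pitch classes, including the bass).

An unfigured bass implies 5/3.
A third above Bb in this key is Db.
A fifth above Bb in this key is F.
Together with the bass Bb, this spells Bb minor in root position.

Bb, Db, F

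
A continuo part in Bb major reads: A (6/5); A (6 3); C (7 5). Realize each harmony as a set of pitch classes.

A, C, Eb, F | A, C, F | C, Eb, G, Bb

A (6/5/3): A, C, Eb, F.
A (6/3): A, C, F.
C (7/5/3): C, Eb, G, Bb.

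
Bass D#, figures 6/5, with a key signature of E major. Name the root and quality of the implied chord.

B dominant seventh

The figures 6/5 indicate a seventh chord in first inversion.
In first inversion the root lies a sixth above the bass: a sixth above D# in E major is B.
The chord tones are D#, F#, A, B, giving B dominant seventh.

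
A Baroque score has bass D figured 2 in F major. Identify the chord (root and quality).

E half-diminished seventh

The figures 2 indicate a seventh chord in third inversion.
In third inversion the root lies a second above the bass: a second above D in F major is E.
The chord tones are D, E, G, Bb, giving E half-diminished seventh.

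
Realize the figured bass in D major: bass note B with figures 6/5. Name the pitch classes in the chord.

B, D, F#, G

The written figures 6/5 are shorthand for 6/5/3: the 3 is implied.
A third above B in this key is D.
A fifth above B in this key is F#.
A sixth above B in this key is G.
Together with the bass B, this spells G major seventh in first inversion.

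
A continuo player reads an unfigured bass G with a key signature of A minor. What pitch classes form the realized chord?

G, B, D

An unfigured bass implies 5/3.
A third above G in this key is B.
A fifth above G in this key is D.
Together with the bass G, this spells G major in root position.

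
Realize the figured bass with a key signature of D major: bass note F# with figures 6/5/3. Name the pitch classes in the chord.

A third above F# in this key is A.
A fifth above F# in this key is C#.
A sixth above F# in this key is D.
Together with the bass F#, this spells D major seventh in first inversion.

F#, A, C#, D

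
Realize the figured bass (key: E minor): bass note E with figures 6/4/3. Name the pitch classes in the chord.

A third above E in this key is G.
A fourth above E in this key is A.
A sixth above E in this key is C.
Together with the bass E, this spells A minor seventh in second inversion.

E, G, A, C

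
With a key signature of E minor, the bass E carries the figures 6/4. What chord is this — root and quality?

A minor

The figures 6/4 indicate a triad in second inversion.
In second inversion the root lies a fourth above the bass: a fourth above E in E minor is A.
The chord tones are E, A, C, giving A minor.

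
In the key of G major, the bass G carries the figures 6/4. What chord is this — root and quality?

C major

The figures 6/4 indicate a triad in second inversion.
In second inversion the root lies a fourth above the bass: a fourth above G in G major is C.
The chord tones are G, C, E, giving C major.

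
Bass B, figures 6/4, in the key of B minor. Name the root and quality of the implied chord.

The figures 6/4 indicate a triad in second inversion.
In second inversion the root lies a fourth above the bass: a fourth above B in B minor is E.
The chord tones are B, E, G, giving E minor.

E minor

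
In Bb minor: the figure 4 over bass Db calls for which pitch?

Counting 3 letter steps above Db lands on G; in Bb minor, that letter is Gb.

Gb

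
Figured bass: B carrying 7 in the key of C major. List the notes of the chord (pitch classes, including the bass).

The written figures 7 are shorthand for 7/5/3: the 5/3 are implied.
A third above B in this key is D.
A fifth above B in this key is F.
A seventh above B in this key is A.
Together with the bass B, this spells B half-diminished seventh in root position.

B, D, F, A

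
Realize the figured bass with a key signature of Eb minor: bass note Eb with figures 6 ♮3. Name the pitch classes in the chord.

A third above Eb in this key is Gb, made natural (G) by the ♮ figure.
A sixth above Eb in this key is Cb.
Together with the bass Eb, this spells Cb augmented in first inversion.

Eb, G, Cb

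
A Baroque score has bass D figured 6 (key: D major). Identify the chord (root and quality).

B minor

The figures 6 indicate a triad in first inversion.
In first inversion the root lies a sixth above the bass: a sixth above D in D major is B.
The chord tones are D, F#, B, giving B minor.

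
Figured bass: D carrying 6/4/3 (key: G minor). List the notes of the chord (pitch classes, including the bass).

A third above D in this key is F.
A fourth above D in this key is G.
A sixth above D in this key is Bb.
Together with the bass D, this spells G minor seventh in second inversion.

D, F, G, Bb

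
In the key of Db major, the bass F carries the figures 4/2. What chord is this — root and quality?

The figures 4/2 indicate a seventh chord in third inversion.
In third inversion the root lies a second above the bass: a second above F in Db major is Gb.
The chord tones are F, Gb, Bb, Db, giving Gb major seventh.

Gb major seventh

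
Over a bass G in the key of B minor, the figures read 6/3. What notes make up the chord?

A third above G in this key is B.
A sixth above G in this key is E.
Together with the bass G, this spells E minor in first inversion.

G, B, E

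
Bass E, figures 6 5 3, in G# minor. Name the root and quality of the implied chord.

C# minor seventh

The figures 6 5 3 indicate a seventh chord in first inversion.
In first inversion the root lies a sixth above the bass: a sixth above E in G# minor is C#.
The chord tones are E, G#, B, C#, giving C# minor seventh.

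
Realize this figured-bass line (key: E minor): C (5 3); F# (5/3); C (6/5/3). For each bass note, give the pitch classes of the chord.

C, E, G | F#, A, C | C, E, G, A

C (5/3): C, E, G.
F# (5/3): F#, A, C.
C (6/5/3): C, E, G, A.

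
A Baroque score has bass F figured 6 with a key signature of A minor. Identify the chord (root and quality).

D minor

The figures 6 indicate a triad in first inversion.
In first inversion the root lies a sixth above the bass: a sixth above F in A minor is D.
The chord tones are F, A, D, giving D minor.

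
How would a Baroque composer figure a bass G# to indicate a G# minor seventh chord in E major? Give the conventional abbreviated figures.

G# is the root of G# minor seventh, so the chord is in root position.
A seventh chord in root position is figured 7/5/3, conventionally abbreviated 7.

7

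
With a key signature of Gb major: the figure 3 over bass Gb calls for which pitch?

Bb

Counting 2 letter steps above Gb lands on B; in Gb major, that letter is Bb.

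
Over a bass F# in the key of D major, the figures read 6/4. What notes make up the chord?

A fourth above F# in this key is B.
A sixth above F# in this key is D.
Together with the bass F#, this spells B minor in second inversion.

F#, B, D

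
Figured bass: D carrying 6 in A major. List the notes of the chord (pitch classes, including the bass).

The written figures 6 are shorthand for 6/3: the 3 is implied.
A third above D in this key is F#.
A sixth above D in this key is B.
Together with the bass D, this spells B minor in first inversion.

D, F#, B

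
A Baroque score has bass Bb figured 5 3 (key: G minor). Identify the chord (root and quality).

The figures 5 3 indicate a triad in root position.
In root position the bass is the root, so the root is Bb.
The chord tones are Bb, D, F, giving Bb major.

Bb major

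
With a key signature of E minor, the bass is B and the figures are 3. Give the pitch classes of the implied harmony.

B, D, F#

The written figures 3 are shorthand for 5/3: the 5 is implied.
A third above B in this key is D.
A fifth above B in this key is F#.
Together with the bass B, this spells B minor in root position.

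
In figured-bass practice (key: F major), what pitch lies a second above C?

Counting 1 letter step above C lands on D; in F major, that letter is D.

D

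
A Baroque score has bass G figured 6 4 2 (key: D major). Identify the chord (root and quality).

The figures 6 4 2 indicate a seventh chord in third inversion.
In third inversion the root lies a second above the bass: a second above G in D major is A.
The chord tones are G, A, C#, E, giving A dominant seventh.

A dominant seventh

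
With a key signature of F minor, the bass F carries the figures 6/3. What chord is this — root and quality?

Db major

The figures 6/3 indicate a triad in first inversion.
In first inversion the root lies a sixth above the bass: a sixth above F in F minor is Db.
The chord tones are F, Ab, Db, giving Db major.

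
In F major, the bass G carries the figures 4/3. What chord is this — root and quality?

C dominant seventh

The figures 4/3 indicate a seventh chord in second inversion.
In second inversion the root lies a fourth above the bass: a fourth above G in F major is C.
The chord tones are G, Bb, C, E, giving C dominant seventh.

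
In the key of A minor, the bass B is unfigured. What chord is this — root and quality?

B diminished

An unfigured bass indicates a triad in root position.
In root position the bass is the root, so the root is B.
The chord tones are B, D, F, giving B diminished.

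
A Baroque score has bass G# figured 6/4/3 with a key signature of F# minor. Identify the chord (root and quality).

C# minor seventh

The figures 6/4/3 indicate a seventh chord in second inversion.
In second inversion the root lies a fourth above the bass: a fourth above G# in F# minor is C#.
The chord tones are G#, B, C#, E, giving C# minor seventh.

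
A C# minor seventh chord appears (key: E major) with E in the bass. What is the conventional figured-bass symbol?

6/5

E is the third of C# minor seventh, so the chord is in first inversion.
A seventh chord in first inversion is figured 6/5/3, conventionally abbreviated 6/5.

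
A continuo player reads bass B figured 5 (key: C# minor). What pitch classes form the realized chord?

The written figures 5 are shorthand for 5/3: the 3 is implied.
A third above B in this key is D#.
A fifth above B in this key is F#.
Together with the bass B, this spells B major in root position.

B, D#, F#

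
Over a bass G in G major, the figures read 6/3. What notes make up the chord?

G, B, E

A third above G in this key is B.
A sixth above G in this key is E.
Together with the bass G, this spells E minor in first inversion.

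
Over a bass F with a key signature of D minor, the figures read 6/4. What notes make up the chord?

A fourth above F in this key is Bb.
A sixth above F in this key is D.
Together with the bass F, this spells Bb major in second inversion.

F, Bb, D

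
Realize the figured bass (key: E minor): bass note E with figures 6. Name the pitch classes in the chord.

The written figures 6 are shorthand for 6/3: the 3 is implied.
A third above E in this key is G.
A sixth above E in this key is C.
Together with the bass E, this spells C major in first inversion.

E, G, C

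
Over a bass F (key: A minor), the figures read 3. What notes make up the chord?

The written figures 3 are shorthand for 5/3: the 5 is implied.
A third above F in this key is A.
A fifth above F in this key is C.
Together with the bass F, this spells F major in root position.

F, A, C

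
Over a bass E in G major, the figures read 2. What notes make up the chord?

The written figures 2 are shorthand for 6/4/2: the 6/4 are implied.
A second above E in this key is F#.
A fourth above E in this key is A.
A sixth above E in this key is C.
Together with the bass E, this spells F# half-diminished seventh in third inversion.

E, F#, A, C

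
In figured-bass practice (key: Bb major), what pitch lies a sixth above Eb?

C

Counting 5 letter steps above Eb lands on C; in Bb major, that letter is C.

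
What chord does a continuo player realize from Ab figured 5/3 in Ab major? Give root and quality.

The figures 5/3 indicate a triad in root position.
In root position the bass is the root, so the root is Ab.
The chord tones are Ab, C, Eb, giving Ab major.

Ab major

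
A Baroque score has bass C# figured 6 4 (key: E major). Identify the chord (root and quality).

F# minor

The figures 6 4 indicate a triad in second inversion.
In second inversion the root lies a fourth above the bass: a fourth above C# in E major is F#.
The chord tones are C#, F#, A, giving F# minor.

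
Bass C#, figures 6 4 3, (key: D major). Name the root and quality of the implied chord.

F# minor seventh

The figures 6 4 3 indicate a seventh chord in second inversion.
In second inversion the root lies a fourth above the bass: a fourth above C# in D major is F#.
The chord tones are C#, E, F#, A, giving F# minor seventh.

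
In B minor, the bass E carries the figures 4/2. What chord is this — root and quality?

F# minor seventh

The figures 4/2 indicate a seventh chord in third inversion.
In third inversion the root lies a second above the bass: a second above E in B minor is F#.
The chord tones are E, F#, A, C#, giving F# minor seventh.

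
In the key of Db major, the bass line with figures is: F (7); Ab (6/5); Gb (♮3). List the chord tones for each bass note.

F (7/5/3): F, Ab, C, Eb.
Ab (6/5/3): Ab, C, Eb, F.
Gb (5/♮3): Gb, B, Db.

F, Ab, C, Eb | Ab, C, Eb, F | Gb, B, Db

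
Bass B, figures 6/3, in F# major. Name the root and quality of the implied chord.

G# minor

The figures 6/3 indicate a triad in first inversion.
In first inversion the root lies a sixth above the bass: a sixth above B in F# major is G#.
The chord tones are B, D#, G#, giving G# minor.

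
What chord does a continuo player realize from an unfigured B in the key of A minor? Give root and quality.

B diminished

An unfigured bass indicates a triad in root position.
In root position the bass is the root, so the root is B.
The chord tones are B, D, F, giving B diminished.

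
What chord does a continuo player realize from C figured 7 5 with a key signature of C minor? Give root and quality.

The figures 7 5 indicate a seventh chord in root position.
In root position the bass is the root, so the root is C.
The chord tones are C, Eb, G, Bb, giving C minor seventh.

C minor seventh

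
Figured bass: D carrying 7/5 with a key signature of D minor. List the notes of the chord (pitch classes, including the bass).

The written figures 7/5 are shorthand for 7/5/3: the 3 is implied.
A third above D in this key is F.
A fifth above D in this key is A.
A seventh above D in this key is C.
Together with the bass D, this spells D minor seventh in root position.

D, F, A, C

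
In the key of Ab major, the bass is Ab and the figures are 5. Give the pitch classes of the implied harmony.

Ab, C, Eb

The written figures 5 are shorthand for 5/3: the 3 is implied.
A third above Ab in this key is C.
A fifth above Ab in this key is Eb.
Together with the bass Ab, this spells Ab major in root position.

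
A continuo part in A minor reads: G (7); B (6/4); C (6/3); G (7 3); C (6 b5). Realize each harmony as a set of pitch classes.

G (7/5/3): G, B, D, F.
B (6/4): B, E, G.
C (6/3): C, E, A.
G (7/5/3): G, B, D, F.
C (6/b5/3): C, E, Gb, A.

G, B, D, F | B, E, G | C, E, A | G, B, D, F | C, E, Gb, A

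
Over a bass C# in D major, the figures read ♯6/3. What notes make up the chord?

A third above C# in this key is E.
A sixth above C# in this key is A, raised to A# by the sharp.
Together with the bass C#, this spells A# diminished in first inversion.

C#, E, A#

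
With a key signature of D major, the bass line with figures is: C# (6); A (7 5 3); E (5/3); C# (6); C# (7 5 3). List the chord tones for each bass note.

C#, E, A | A, C#, E, G | E, G, B | C#, E, A | C#, E, G, B

C# (6/3): C#, E, A.
A (7/5/3): A, C#, E, G.
E (5/3): E, G, B.
C# (6/3): C#, E, A.
C# (7/5/3): C#, E, G, B.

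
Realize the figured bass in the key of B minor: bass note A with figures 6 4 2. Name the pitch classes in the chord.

A second above A in this key is B.
A fourth above A in this key is D.
A sixth above A in this key is F#.
Together with the bass A, this spells B minor seventh in third inversion.

A, B, D, F#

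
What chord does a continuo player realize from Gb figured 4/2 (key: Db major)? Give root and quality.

The figures 4/2 indicate a seventh chord in third inversion.
In third inversion the root lies a second above the bass: a second above Gb in Db major is Ab.
The chord tones are Gb, Ab, C, Eb, giving Ab dominant seventh.

Ab dominant seventh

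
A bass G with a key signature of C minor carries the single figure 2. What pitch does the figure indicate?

Counting 1 letter step above G lands on A; in C minor, that letter is Ab.

Ab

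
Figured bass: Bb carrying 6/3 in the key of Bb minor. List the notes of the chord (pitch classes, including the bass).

A third above Bb in this key is Db.
A sixth above Bb in this key is Gb.
Together with the bass Bb, this spells Gb major in first inversion.

Bb, Db, Gb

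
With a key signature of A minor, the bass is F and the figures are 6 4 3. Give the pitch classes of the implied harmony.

A third above F in this key is A.
A fourth above F in this key is B.
A sixth above F in this key is D.
Together with the bass F, this spells B half-diminished seventh in second inversion.

F, A, B, D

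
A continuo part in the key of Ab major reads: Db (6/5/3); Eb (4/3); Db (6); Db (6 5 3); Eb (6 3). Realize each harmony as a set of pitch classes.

Db, F, Ab, Bb | Eb, G, Ab, C | Db, F, Bb | Db, F, Ab, Bb | Eb, G, C

Db (6/5/3): Db, F, Ab, Bb.
Eb (6/4/3): Eb, G, Ab, C.
Db (6/3): Db, F, Bb.
Db (6/5/3): Db, F, Ab, Bb.
Eb (6/3): Eb, G, C.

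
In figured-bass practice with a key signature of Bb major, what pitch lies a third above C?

Eb

Counting 2 letter steps above C lands on E; in Bb major, that letter is Eb.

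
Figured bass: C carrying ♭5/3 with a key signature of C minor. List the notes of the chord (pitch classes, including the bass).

A third above C in this key is Eb.
A fifth above C in this key is G, lowered to Gb by the flat.
Together with the bass C, this spells C diminished in root position.

C, Eb, Gb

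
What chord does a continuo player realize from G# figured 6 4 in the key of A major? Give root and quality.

C# minor

The figures 6 4 indicate a triad in second inversion.
In second inversion the root lies a fourth above the bass: a fourth above G# in A major is C#.
The chord tones are G#, C#, E, giving C# minor.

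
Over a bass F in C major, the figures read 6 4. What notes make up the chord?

A fourth above F in this key is B.
A sixth above F in this key is D.
Together with the bass F, this spells B diminished in second inversion.

F, B, D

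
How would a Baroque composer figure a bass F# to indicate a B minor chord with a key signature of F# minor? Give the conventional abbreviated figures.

F# is the fifth of B minor, so the chord is in second inversion.
A triad in second inversion is figured 6/4, conventionally abbreviated 6/4.

6/4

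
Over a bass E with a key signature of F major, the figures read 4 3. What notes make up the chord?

E, G, A, C

The written figures 4 3 are shorthand for 6/4/3: the 6 is implied.
A third above E in this key is G.
A fourth above E in this key is A.
A sixth above E in this key is C.
Together with the bass E, this spells A minor seventh in second inversion.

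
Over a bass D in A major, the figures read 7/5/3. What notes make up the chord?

D, F#, A, C#

A third above D in this key is F#.
A fifth above D in this key is A.
A seventh above D in this key is C#.
Together with the bass D, this spells D major seventh in root position.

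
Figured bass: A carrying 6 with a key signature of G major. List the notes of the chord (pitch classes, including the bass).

A, C, F#

The written figures 6 are shorthand for 6/3: the 3 is implied.
A third above A in this key is C.
A sixth above A in this key is F#.
Together with the bass A, this spells F# diminished in first inversion.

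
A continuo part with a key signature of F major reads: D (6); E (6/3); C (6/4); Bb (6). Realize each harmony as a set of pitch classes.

D, F, Bb | E, G, C | C, F, A | Bb, D, G

D (6/3): D, F, Bb.
E (6/3): E, G, C.
C (6/4): C, F, A.
Bb (6/3): Bb, D, G.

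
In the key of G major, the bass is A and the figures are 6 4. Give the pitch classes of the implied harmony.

A fourth above A in this key is D.
A sixth above A in this key is F#.
Together with the bass A, this spells D major in second inversion.

A, D, F#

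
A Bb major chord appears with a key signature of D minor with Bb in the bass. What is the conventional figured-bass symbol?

Bb is the root of Bb major, so the chord is in root position.
A triad in root position is figured 5/3, conventionally abbreviated (no figures — root-position triad).

no figures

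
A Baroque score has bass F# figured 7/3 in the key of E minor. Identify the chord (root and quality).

F# half-diminished seventh

The figures 7/3 indicate a seventh chord in root position.
In root position the bass is the root, so the root is F#.
The chord tones are F#, A, C, E, giving F# half-diminished seventh.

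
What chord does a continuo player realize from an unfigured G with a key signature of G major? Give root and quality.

G major

An unfigured bass indicates a triad in root position.
In root position the bass is the root, so the root is G.
The chord tones are G, B, D, giving G major.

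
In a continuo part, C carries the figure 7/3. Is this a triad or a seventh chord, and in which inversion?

7/3 is shorthand for 7/5/3.
Intervals of 7/5/3 above the bass form a seventh chord; the bass is the root, so this is root position.

seventh chord, root position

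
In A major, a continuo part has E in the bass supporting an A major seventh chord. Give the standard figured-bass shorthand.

E is the fifth of A major seventh, so the chord is in second inversion.
A seventh chord in second inversion is figured 6/4/3, conventionally abbreviated 4/3.

4/3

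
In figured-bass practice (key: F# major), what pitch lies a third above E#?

G#

Counting 2 letter steps above E# lands on G; in F# major, that letter is G#.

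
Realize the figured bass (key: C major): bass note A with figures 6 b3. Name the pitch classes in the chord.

A, Cb, F

A third above A in this key is C, lowered to Cb by the flat.
A sixth above A in this key is F.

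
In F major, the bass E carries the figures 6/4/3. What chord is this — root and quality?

The figures 6/4/3 indicate a seventh chord in second inversion.
In second inversion the root lies a fourth above the bass: a fourth above E in F major is A.
The chord tones are E, G, A, C, giving A minor seventh.

A minor seventh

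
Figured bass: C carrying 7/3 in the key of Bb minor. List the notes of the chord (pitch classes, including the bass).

The written figures 7/3 are shorthand for 7/5/3: the 5 is implied.
A third above C in this key is Eb.
A fifth above C in this key is Gb.
A seventh above C in this key is Bb.
Together with the bass C, this spells C half-diminished seventh in root position.

C, Eb, Gb, Bb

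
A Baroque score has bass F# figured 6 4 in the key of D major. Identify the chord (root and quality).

B minor

The figures 6 4 indicate a triad in second inversion.
In second inversion the root lies a fourth above the bass: a fourth above F# in D major is B.
The chord tones are F#, B, D, giving B minor.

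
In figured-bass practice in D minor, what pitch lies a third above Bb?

Counting 2 letter steps above Bb lands on D; in D minor, that letter is D.

D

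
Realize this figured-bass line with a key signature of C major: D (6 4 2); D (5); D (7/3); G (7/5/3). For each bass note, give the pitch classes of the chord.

D, E, G, B | D, F, A | D, F, A, C | G, B, D, F

D (6/4/2): D, E, G, B.
D (5/3): D, F, A.
D (7/5/3): D, F, A, C.
G (7/5/3): G, B, D, F.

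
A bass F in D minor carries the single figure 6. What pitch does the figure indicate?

Counting 5 letter steps above F lands on D; in D minor, that letter is D.

D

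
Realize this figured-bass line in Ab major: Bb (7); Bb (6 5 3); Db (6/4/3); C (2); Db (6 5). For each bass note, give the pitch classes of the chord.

Bb (7/5/3): Bb, Db, F, Ab.
Bb (6/5/3): Bb, Db, F, G.
Db (6/4/3): Db, F, G, Bb.
C (6/4/2): C, Db, F, Ab.
Db (6/5/3): Db, F, Ab, Bb.

Bb, Db, F, Ab | Bb, Db, F, G | Db, F, G, Bb | C, Db, F, Ab | Db, F, Ab, Bb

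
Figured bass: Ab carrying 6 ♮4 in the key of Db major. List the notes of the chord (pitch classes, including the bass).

A fourth above Ab in this key is Db, made natural (D) by the ♮ figure.
A sixth above Ab in this key is F.
Together with the bass Ab, this spells D diminished in second inversion.

Ab, D, F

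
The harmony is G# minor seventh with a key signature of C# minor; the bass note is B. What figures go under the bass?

B is the third of G# minor seventh, so the chord is in first inversion.
A seventh chord in first inversion is figured 6/5/3, conventionally abbreviated 6/5.

6/5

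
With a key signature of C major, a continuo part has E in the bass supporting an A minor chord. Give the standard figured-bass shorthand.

E is the fifth of A minor, so the chord is in second inversion.
A triad in second inversion is figured 6/4, conventionally abbreviated 6/4.

6/4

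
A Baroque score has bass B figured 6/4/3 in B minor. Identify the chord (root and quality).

E minor seventh

The figures 6/4/3 indicate a seventh chord in second inversion.
In second inversion the root lies a fourth above the bass: a fourth above B in B minor is E.
The chord tones are B, D, E, G, giving E minor seventh.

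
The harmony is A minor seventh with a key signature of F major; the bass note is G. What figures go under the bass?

4/2

G is the seventh of A minor seventh, so the chord is in third inversion.
A seventh chord in third inversion is figured 6/4/2, conventionally abbreviated 4/2.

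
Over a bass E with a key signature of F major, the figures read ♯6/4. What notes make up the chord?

E, A, C#

A fourth above E in this key is A.
A sixth above E in this key is C, raised to C# by the sharp.
Together with the bass E, this spells A major in second inversion.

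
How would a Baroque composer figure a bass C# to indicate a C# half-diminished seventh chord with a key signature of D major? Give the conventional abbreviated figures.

7

C# is the root of C# half-diminished seventh, so the chord is in root position.
A seventh chord in root position is figured 7/5/3, conventionally abbreviated 7.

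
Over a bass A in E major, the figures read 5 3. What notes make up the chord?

A, C#, E

A third above A in this key is C#.
A fifth above A in this key is E.
Together with the bass A, this spells A major in root position.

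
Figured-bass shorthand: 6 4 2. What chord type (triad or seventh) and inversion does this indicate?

seventh chord, third inversion

Intervals of 6/4/2 above the bass form a seventh chord; the bass is the seventh, so this is third inversion.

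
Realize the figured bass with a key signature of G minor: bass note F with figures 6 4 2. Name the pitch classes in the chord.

A second above F in this key is G.
A fourth above F in this key is Bb.
A sixth above F in this key is D.
Together with the bass F, this spells G minor seventh in third inversion.

F, G, Bb, D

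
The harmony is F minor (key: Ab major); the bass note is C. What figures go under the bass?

6/4

C is the fifth of F minor, so the chord is in second inversion.
A triad in second inversion is figured 6/4, conventionally abbreviated 6/4.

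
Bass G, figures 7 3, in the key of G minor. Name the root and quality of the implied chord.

The figures 7 3 indicate a seventh chord in root position.
In root position the bass is the root, so the root is G.
The chord tones are G, Bb, D, F, giving G minor seventh.

G minor seventh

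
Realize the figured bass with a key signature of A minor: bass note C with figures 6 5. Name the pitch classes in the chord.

The written figures 6 5 are shorthand for 6/5/3: the 3 is implied.
A third above C in this key is E.
A fifth above C in this key is G.
A sixth above C in this key is A.
Together with the bass C, this spells A minor seventh in first inversion.

C, E, G, A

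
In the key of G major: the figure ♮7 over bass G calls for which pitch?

Counting 6 letter steps above G lands on F; in G major, that letter is F#.
The ♮7 figure makes it natural, giving F.

F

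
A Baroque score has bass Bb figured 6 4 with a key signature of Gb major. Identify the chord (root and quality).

The figures 6 4 indicate a triad in second inversion.
In second inversion the root lies a fourth above the bass: a fourth above Bb in Gb major is Eb.
The chord tones are Bb, Eb, Gb, giving Eb minor.

Eb minor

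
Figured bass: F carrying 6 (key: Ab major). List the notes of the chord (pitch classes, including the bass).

The written figures 6 are shorthand for 6/3: the 3 is implied.
A third above F in this key is Ab.
A sixth above F in this key is Db.
Together with the bass F, this spells Db major in first inversion.

F, Ab, Db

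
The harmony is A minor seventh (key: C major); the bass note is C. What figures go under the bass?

6/5

C is the third of A minor seventh, so the chord is in first inversion.
A seventh chord in first inversion is figured 6/5/3, conventionally abbreviated 6/5.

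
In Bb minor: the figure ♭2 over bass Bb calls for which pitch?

Cb

Counting 1 letter step above Bb lands on C; in Bb minor, that letter is C.
The b2 figure lowers it a semitone, giving Cb.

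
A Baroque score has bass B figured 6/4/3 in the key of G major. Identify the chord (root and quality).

The figures 6/4/3 indicate a seventh chord in second inversion.
In second inversion the root lies a fourth above the bass: a fourth above B in G major is E.
The chord tones are B, D, E, G, giving E minor seventh.

E minor seventh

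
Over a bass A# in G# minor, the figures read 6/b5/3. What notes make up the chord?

A third above A# in this key is C#.
A fifth above A# in this key is E, lowered to Eb by the flat.
A sixth above A# in this key is F#.

A#, C#, Eb, F#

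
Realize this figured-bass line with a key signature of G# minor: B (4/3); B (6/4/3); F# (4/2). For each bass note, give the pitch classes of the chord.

B, D#, E, G# | B, D#, E, G# | F#, G#, B, D#

B (6/4/3): B, D#, E, G#.
B (6/4/3): B, D#, E, G#.
F# (6/4/2): F#, G#, B, D#.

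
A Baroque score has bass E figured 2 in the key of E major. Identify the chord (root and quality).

The figures 2 indicate a seventh chord in third inversion.
In third inversion the root lies a second above the bass: a second above E in E major is F#.
The chord tones are E, F#, A, C#, giving F# minor seventh.

F# minor seventh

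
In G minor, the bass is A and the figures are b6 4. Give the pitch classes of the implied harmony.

A, D, Fb

A fourth above A in this key is D.
A sixth above A in this key is F, lowered to Fb by the flat.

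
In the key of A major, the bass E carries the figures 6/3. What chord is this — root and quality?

The figures 6/3 indicate a triad in first inversion.
In first inversion the root lies a sixth above the bass: a sixth above E in A major is C#.
The chord tones are E, G#, C#, giving C# minor.

C# minor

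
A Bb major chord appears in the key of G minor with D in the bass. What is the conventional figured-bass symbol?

6

D is the third of Bb major, so the chord is in first inversion.
A triad in first inversion is figured 6/3, conventionally abbreviated 6.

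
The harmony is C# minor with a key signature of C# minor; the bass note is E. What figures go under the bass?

E is the third of C# minor, so the chord is in first inversion.
A triad in first inversion is figured 6/3, conventionally abbreviated 6.

6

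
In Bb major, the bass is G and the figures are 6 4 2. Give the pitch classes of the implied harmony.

A second above G in this key is A.
A fourth above G in this key is C.
A sixth above G in this key is Eb.
Together with the bass G, this spells A half-diminished seventh in third inversion.

G, A, C, Eb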